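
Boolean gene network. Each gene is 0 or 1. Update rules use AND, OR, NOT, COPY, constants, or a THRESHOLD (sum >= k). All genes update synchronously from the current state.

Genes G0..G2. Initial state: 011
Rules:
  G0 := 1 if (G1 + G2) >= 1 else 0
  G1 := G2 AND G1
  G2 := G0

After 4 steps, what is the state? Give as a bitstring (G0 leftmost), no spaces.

Step 1: G0=(1+1>=1)=1 G1=G2&G1=1&1=1 G2=G0=0 -> 110
Step 2: G0=(1+0>=1)=1 G1=G2&G1=0&1=0 G2=G0=1 -> 101
Step 3: G0=(0+1>=1)=1 G1=G2&G1=1&0=0 G2=G0=1 -> 101
Step 4: G0=(0+1>=1)=1 G1=G2&G1=1&0=0 G2=G0=1 -> 101

101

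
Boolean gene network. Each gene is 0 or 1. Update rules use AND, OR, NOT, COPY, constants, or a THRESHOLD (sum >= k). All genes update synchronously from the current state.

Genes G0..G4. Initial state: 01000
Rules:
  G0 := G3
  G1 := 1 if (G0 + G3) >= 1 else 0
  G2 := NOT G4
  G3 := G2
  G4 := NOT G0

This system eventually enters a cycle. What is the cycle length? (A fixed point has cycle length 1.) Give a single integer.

Answer: 4

Derivation:
Step 0: 01000
Step 1: G0=G3=0 G1=(0+0>=1)=0 G2=NOT G4=NOT 0=1 G3=G2=0 G4=NOT G0=NOT 0=1 -> 00101
Step 2: G0=G3=0 G1=(0+0>=1)=0 G2=NOT G4=NOT 1=0 G3=G2=1 G4=NOT G0=NOT 0=1 -> 00011
Step 3: G0=G3=1 G1=(0+1>=1)=1 G2=NOT G4=NOT 1=0 G3=G2=0 G4=NOT G0=NOT 0=1 -> 11001
Step 4: G0=G3=0 G1=(1+0>=1)=1 G2=NOT G4=NOT 1=0 G3=G2=0 G4=NOT G0=NOT 1=0 -> 01000
State from step 4 equals state from step 0 -> cycle length 4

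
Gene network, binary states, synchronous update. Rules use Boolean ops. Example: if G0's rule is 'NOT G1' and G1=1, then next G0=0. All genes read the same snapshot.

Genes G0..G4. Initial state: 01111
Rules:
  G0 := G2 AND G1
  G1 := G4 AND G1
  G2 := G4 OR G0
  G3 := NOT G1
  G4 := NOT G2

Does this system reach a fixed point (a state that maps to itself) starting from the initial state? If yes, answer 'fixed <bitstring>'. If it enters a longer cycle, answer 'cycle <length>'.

Answer: cycle 4

Derivation:
Step 0: 01111
Step 1: G0=G2&G1=1&1=1 G1=G4&G1=1&1=1 G2=G4|G0=1|0=1 G3=NOT G1=NOT 1=0 G4=NOT G2=NOT 1=0 -> 11100
Step 2: G0=G2&G1=1&1=1 G1=G4&G1=0&1=0 G2=G4|G0=0|1=1 G3=NOT G1=NOT 1=0 G4=NOT G2=NOT 1=0 -> 10100
Step 3: G0=G2&G1=1&0=0 G1=G4&G1=0&0=0 G2=G4|G0=0|1=1 G3=NOT G1=NOT 0=1 G4=NOT G2=NOT 1=0 -> 00110
Step 4: G0=G2&G1=1&0=0 G1=G4&G1=0&0=0 G2=G4|G0=0|0=0 G3=NOT G1=NOT 0=1 G4=NOT G2=NOT 1=0 -> 00010
Step 5: G0=G2&G1=0&0=0 G1=G4&G1=0&0=0 G2=G4|G0=0|0=0 G3=NOT G1=NOT 0=1 G4=NOT G2=NOT 0=1 -> 00011
Step 6: G0=G2&G1=0&0=0 G1=G4&G1=1&0=0 G2=G4|G0=1|0=1 G3=NOT G1=NOT 0=1 G4=NOT G2=NOT 0=1 -> 00111
Step 7: G0=G2&G1=1&0=0 G1=G4&G1=1&0=0 G2=G4|G0=1|0=1 G3=NOT G1=NOT 0=1 G4=NOT G2=NOT 1=0 -> 00110
Cycle of length 4 starting at step 3 -> no fixed point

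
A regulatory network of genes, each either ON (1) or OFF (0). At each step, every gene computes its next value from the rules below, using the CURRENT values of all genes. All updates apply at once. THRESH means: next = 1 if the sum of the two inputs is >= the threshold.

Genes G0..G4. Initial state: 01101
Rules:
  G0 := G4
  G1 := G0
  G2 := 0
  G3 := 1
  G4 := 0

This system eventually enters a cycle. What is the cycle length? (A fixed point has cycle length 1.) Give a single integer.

Answer: 1

Derivation:
Step 0: 01101
Step 1: G0=G4=1 G1=G0=0 G2=0(const) G3=1(const) G4=0(const) -> 10010
Step 2: G0=G4=0 G1=G0=1 G2=0(const) G3=1(const) G4=0(const) -> 01010
Step 3: G0=G4=0 G1=G0=0 G2=0(const) G3=1(const) G4=0(const) -> 00010
Step 4: G0=G4=0 G1=G0=0 G2=0(const) G3=1(const) G4=0(const) -> 00010
State from step 4 equals state from step 3 -> cycle length 1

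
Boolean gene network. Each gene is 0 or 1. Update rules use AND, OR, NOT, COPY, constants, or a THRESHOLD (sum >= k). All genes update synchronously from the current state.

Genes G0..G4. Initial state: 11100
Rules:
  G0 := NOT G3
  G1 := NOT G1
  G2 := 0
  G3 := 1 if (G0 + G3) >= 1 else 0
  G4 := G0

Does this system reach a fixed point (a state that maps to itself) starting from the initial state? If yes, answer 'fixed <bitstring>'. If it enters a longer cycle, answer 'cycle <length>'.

Step 0: 11100
Step 1: G0=NOT G3=NOT 0=1 G1=NOT G1=NOT 1=0 G2=0(const) G3=(1+0>=1)=1 G4=G0=1 -> 10011
Step 2: G0=NOT G3=NOT 1=0 G1=NOT G1=NOT 0=1 G2=0(const) G3=(1+1>=1)=1 G4=G0=1 -> 01011
Step 3: G0=NOT G3=NOT 1=0 G1=NOT G1=NOT 1=0 G2=0(const) G3=(0+1>=1)=1 G4=G0=0 -> 00010
Step 4: G0=NOT G3=NOT 1=0 G1=NOT G1=NOT 0=1 G2=0(const) G3=(0+1>=1)=1 G4=G0=0 -> 01010
Step 5: G0=NOT G3=NOT 1=0 G1=NOT G1=NOT 1=0 G2=0(const) G3=(0+1>=1)=1 G4=G0=0 -> 00010
Cycle of length 2 starting at step 3 -> no fixed point

Answer: cycle 2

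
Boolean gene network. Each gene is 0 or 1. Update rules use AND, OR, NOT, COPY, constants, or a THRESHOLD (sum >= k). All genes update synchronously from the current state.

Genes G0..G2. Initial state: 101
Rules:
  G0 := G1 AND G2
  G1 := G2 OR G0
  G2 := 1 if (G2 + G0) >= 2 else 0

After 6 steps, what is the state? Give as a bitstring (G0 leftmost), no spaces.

Step 1: G0=G1&G2=0&1=0 G1=G2|G0=1|1=1 G2=(1+1>=2)=1 -> 011
Step 2: G0=G1&G2=1&1=1 G1=G2|G0=1|0=1 G2=(1+0>=2)=0 -> 110
Step 3: G0=G1&G2=1&0=0 G1=G2|G0=0|1=1 G2=(0+1>=2)=0 -> 010
Step 4: G0=G1&G2=1&0=0 G1=G2|G0=0|0=0 G2=(0+0>=2)=0 -> 000
Step 5: G0=G1&G2=0&0=0 G1=G2|G0=0|0=0 G2=(0+0>=2)=0 -> 000
Step 6: G0=G1&G2=0&0=0 G1=G2|G0=0|0=0 G2=(0+0>=2)=0 -> 000

000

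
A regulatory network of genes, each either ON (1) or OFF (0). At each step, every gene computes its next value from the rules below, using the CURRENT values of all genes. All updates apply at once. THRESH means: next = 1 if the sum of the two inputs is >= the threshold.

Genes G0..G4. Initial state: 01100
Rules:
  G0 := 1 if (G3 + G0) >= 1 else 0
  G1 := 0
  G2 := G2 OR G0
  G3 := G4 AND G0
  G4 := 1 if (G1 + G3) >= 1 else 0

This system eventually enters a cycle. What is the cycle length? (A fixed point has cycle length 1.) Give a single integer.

Answer: 1

Derivation:
Step 0: 01100
Step 1: G0=(0+0>=1)=0 G1=0(const) G2=G2|G0=1|0=1 G3=G4&G0=0&0=0 G4=(1+0>=1)=1 -> 00101
Step 2: G0=(0+0>=1)=0 G1=0(const) G2=G2|G0=1|0=1 G3=G4&G0=1&0=0 G4=(0+0>=1)=0 -> 00100
Step 3: G0=(0+0>=1)=0 G1=0(const) G2=G2|G0=1|0=1 G3=G4&G0=0&0=0 G4=(0+0>=1)=0 -> 00100
State from step 3 equals state from step 2 -> cycle length 1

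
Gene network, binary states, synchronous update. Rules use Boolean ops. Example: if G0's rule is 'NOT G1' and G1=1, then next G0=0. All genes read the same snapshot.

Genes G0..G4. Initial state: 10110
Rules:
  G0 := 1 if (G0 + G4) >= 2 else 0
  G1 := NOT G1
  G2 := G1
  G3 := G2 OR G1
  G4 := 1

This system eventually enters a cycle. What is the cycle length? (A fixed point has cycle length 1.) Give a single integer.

Step 0: 10110
Step 1: G0=(1+0>=2)=0 G1=NOT G1=NOT 0=1 G2=G1=0 G3=G2|G1=1|0=1 G4=1(const) -> 01011
Step 2: G0=(0+1>=2)=0 G1=NOT G1=NOT 1=0 G2=G1=1 G3=G2|G1=0|1=1 G4=1(const) -> 00111
Step 3: G0=(0+1>=2)=0 G1=NOT G1=NOT 0=1 G2=G1=0 G3=G2|G1=1|0=1 G4=1(const) -> 01011
State from step 3 equals state from step 1 -> cycle length 2

Answer: 2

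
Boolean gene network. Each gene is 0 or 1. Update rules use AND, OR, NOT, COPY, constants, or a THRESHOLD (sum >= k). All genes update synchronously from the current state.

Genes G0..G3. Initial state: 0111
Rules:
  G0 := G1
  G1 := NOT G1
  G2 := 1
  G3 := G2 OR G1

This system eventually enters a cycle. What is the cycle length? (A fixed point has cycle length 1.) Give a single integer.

Step 0: 0111
Step 1: G0=G1=1 G1=NOT G1=NOT 1=0 G2=1(const) G3=G2|G1=1|1=1 -> 1011
Step 2: G0=G1=0 G1=NOT G1=NOT 0=1 G2=1(const) G3=G2|G1=1|0=1 -> 0111
State from step 2 equals state from step 0 -> cycle length 2

Answer: 2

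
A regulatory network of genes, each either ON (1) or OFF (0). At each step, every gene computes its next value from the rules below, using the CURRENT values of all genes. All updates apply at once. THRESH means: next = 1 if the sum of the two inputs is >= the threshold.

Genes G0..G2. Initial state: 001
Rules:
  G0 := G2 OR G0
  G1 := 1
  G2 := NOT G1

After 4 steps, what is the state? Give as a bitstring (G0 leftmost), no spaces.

Step 1: G0=G2|G0=1|0=1 G1=1(const) G2=NOT G1=NOT 0=1 -> 111
Step 2: G0=G2|G0=1|1=1 G1=1(const) G2=NOT G1=NOT 1=0 -> 110
Step 3: G0=G2|G0=0|1=1 G1=1(const) G2=NOT G1=NOT 1=0 -> 110
Step 4: G0=G2|G0=0|1=1 G1=1(const) G2=NOT G1=NOT 1=0 -> 110

110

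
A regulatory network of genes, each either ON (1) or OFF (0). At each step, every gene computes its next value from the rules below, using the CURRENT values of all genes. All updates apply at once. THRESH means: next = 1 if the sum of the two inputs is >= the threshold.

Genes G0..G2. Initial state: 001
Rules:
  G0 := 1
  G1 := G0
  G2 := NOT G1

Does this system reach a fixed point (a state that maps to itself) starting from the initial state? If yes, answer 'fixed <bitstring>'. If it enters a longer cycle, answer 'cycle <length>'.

Answer: fixed 110

Derivation:
Step 0: 001
Step 1: G0=1(const) G1=G0=0 G2=NOT G1=NOT 0=1 -> 101
Step 2: G0=1(const) G1=G0=1 G2=NOT G1=NOT 0=1 -> 111
Step 3: G0=1(const) G1=G0=1 G2=NOT G1=NOT 1=0 -> 110
Step 4: G0=1(const) G1=G0=1 G2=NOT G1=NOT 1=0 -> 110
Fixed point reached at step 3: 110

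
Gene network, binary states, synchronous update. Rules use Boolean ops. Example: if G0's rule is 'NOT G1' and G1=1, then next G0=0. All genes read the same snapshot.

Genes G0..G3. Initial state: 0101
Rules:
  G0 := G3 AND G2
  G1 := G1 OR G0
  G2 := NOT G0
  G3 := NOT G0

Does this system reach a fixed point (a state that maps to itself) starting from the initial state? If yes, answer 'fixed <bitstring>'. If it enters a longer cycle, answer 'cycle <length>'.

Answer: cycle 4

Derivation:
Step 0: 0101
Step 1: G0=G3&G2=1&0=0 G1=G1|G0=1|0=1 G2=NOT G0=NOT 0=1 G3=NOT G0=NOT 0=1 -> 0111
Step 2: G0=G3&G2=1&1=1 G1=G1|G0=1|0=1 G2=NOT G0=NOT 0=1 G3=NOT G0=NOT 0=1 -> 1111
Step 3: G0=G3&G2=1&1=1 G1=G1|G0=1|1=1 G2=NOT G0=NOT 1=0 G3=NOT G0=NOT 1=0 -> 1100
Step 4: G0=G3&G2=0&0=0 G1=G1|G0=1|1=1 G2=NOT G0=NOT 1=0 G3=NOT G0=NOT 1=0 -> 0100
Step 5: G0=G3&G2=0&0=0 G1=G1|G0=1|0=1 G2=NOT G0=NOT 0=1 G3=NOT G0=NOT 0=1 -> 0111
Cycle of length 4 starting at step 1 -> no fixed point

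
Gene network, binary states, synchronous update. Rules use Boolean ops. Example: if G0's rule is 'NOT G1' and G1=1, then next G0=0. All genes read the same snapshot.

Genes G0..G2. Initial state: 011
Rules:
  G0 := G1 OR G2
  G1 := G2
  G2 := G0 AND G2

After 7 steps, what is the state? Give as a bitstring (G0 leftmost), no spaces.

Step 1: G0=G1|G2=1|1=1 G1=G2=1 G2=G0&G2=0&1=0 -> 110
Step 2: G0=G1|G2=1|0=1 G1=G2=0 G2=G0&G2=1&0=0 -> 100
Step 3: G0=G1|G2=0|0=0 G1=G2=0 G2=G0&G2=1&0=0 -> 000
Step 4: G0=G1|G2=0|0=0 G1=G2=0 G2=G0&G2=0&0=0 -> 000
Step 5: G0=G1|G2=0|0=0 G1=G2=0 G2=G0&G2=0&0=0 -> 000
Step 6: G0=G1|G2=0|0=0 G1=G2=0 G2=G0&G2=0&0=0 -> 000
Step 7: G0=G1|G2=0|0=0 G1=G2=0 G2=G0&G2=0&0=0 -> 000

000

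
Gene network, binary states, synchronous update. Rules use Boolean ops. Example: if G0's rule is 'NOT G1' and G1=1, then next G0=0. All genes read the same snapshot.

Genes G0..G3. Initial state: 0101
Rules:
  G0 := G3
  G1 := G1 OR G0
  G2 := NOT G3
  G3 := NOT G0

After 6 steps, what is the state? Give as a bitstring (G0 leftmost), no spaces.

Step 1: G0=G3=1 G1=G1|G0=1|0=1 G2=NOT G3=NOT 1=0 G3=NOT G0=NOT 0=1 -> 1101
Step 2: G0=G3=1 G1=G1|G0=1|1=1 G2=NOT G3=NOT 1=0 G3=NOT G0=NOT 1=0 -> 1100
Step 3: G0=G3=0 G1=G1|G0=1|1=1 G2=NOT G3=NOT 0=1 G3=NOT G0=NOT 1=0 -> 0110
Step 4: G0=G3=0 G1=G1|G0=1|0=1 G2=NOT G3=NOT 0=1 G3=NOT G0=NOT 0=1 -> 0111
Step 5: G0=G3=1 G1=G1|G0=1|0=1 G2=NOT G3=NOT 1=0 G3=NOT G0=NOT 0=1 -> 1101
Step 6: G0=G3=1 G1=G1|G0=1|1=1 G2=NOT G3=NOT 1=0 G3=NOT G0=NOT 1=0 -> 1100

1100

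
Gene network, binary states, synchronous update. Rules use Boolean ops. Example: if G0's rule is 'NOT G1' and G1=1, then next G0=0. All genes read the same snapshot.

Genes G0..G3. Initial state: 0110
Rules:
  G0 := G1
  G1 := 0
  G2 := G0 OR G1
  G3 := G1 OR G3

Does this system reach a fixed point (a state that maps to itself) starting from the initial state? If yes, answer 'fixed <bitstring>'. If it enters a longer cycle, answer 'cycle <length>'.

Step 0: 0110
Step 1: G0=G1=1 G1=0(const) G2=G0|G1=0|1=1 G3=G1|G3=1|0=1 -> 1011
Step 2: G0=G1=0 G1=0(const) G2=G0|G1=1|0=1 G3=G1|G3=0|1=1 -> 0011
Step 3: G0=G1=0 G1=0(const) G2=G0|G1=0|0=0 G3=G1|G3=0|1=1 -> 0001
Step 4: G0=G1=0 G1=0(const) G2=G0|G1=0|0=0 G3=G1|G3=0|1=1 -> 0001
Fixed point reached at step 3: 0001

Answer: fixed 0001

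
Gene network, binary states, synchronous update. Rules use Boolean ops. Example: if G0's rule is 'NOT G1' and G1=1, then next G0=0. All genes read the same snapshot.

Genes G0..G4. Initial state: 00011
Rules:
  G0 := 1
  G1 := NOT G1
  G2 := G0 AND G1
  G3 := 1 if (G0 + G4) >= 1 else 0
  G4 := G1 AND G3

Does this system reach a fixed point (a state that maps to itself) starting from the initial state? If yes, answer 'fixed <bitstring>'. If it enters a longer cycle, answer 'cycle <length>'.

Step 0: 00011
Step 1: G0=1(const) G1=NOT G1=NOT 0=1 G2=G0&G1=0&0=0 G3=(0+1>=1)=1 G4=G1&G3=0&1=0 -> 11010
Step 2: G0=1(const) G1=NOT G1=NOT 1=0 G2=G0&G1=1&1=1 G3=(1+0>=1)=1 G4=G1&G3=1&1=1 -> 10111
Step 3: G0=1(const) G1=NOT G1=NOT 0=1 G2=G0&G1=1&0=0 G3=(1+1>=1)=1 G4=G1&G3=0&1=0 -> 11010
Cycle of length 2 starting at step 1 -> no fixed point

Answer: cycle 2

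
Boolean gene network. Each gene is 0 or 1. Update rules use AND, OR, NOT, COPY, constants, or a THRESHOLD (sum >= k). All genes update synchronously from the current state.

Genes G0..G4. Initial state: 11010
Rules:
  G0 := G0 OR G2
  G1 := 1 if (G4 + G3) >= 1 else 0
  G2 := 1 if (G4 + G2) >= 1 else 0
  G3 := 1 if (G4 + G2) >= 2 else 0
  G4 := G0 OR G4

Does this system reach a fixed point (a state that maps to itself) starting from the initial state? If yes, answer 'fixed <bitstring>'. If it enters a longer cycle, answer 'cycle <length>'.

Answer: fixed 11111

Derivation:
Step 0: 11010
Step 1: G0=G0|G2=1|0=1 G1=(0+1>=1)=1 G2=(0+0>=1)=0 G3=(0+0>=2)=0 G4=G0|G4=1|0=1 -> 11001
Step 2: G0=G0|G2=1|0=1 G1=(1+0>=1)=1 G2=(1+0>=1)=1 G3=(1+0>=2)=0 G4=G0|G4=1|1=1 -> 11101
Step 3: G0=G0|G2=1|1=1 G1=(1+0>=1)=1 G2=(1+1>=1)=1 G3=(1+1>=2)=1 G4=G0|G4=1|1=1 -> 11111
Step 4: G0=G0|G2=1|1=1 G1=(1+1>=1)=1 G2=(1+1>=1)=1 G3=(1+1>=2)=1 G4=G0|G4=1|1=1 -> 11111
Fixed point reached at step 3: 11111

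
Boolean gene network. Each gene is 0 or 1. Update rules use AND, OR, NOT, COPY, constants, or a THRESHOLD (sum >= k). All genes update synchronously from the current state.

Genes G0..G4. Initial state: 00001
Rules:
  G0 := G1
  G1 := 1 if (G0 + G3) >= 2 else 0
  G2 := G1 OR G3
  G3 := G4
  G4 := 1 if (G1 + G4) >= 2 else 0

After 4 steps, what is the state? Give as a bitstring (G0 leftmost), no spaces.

Step 1: G0=G1=0 G1=(0+0>=2)=0 G2=G1|G3=0|0=0 G3=G4=1 G4=(0+1>=2)=0 -> 00010
Step 2: G0=G1=0 G1=(0+1>=2)=0 G2=G1|G3=0|1=1 G3=G4=0 G4=(0+0>=2)=0 -> 00100
Step 3: G0=G1=0 G1=(0+0>=2)=0 G2=G1|G3=0|0=0 G3=G4=0 G4=(0+0>=2)=0 -> 00000
Step 4: G0=G1=0 G1=(0+0>=2)=0 G2=G1|G3=0|0=0 G3=G4=0 G4=(0+0>=2)=0 -> 00000

00000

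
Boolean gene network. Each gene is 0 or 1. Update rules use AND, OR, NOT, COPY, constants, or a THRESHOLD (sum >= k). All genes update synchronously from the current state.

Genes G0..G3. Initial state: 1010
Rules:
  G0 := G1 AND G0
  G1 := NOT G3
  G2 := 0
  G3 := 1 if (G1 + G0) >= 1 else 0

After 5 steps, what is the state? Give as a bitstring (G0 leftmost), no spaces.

Step 1: G0=G1&G0=0&1=0 G1=NOT G3=NOT 0=1 G2=0(const) G3=(0+1>=1)=1 -> 0101
Step 2: G0=G1&G0=1&0=0 G1=NOT G3=NOT 1=0 G2=0(const) G3=(1+0>=1)=1 -> 0001
Step 3: G0=G1&G0=0&0=0 G1=NOT G3=NOT 1=0 G2=0(const) G3=(0+0>=1)=0 -> 0000
Step 4: G0=G1&G0=0&0=0 G1=NOT G3=NOT 0=1 G2=0(const) G3=(0+0>=1)=0 -> 0100
Step 5: G0=G1&G0=1&0=0 G1=NOT G3=NOT 0=1 G2=0(const) G3=(1+0>=1)=1 -> 0101

0101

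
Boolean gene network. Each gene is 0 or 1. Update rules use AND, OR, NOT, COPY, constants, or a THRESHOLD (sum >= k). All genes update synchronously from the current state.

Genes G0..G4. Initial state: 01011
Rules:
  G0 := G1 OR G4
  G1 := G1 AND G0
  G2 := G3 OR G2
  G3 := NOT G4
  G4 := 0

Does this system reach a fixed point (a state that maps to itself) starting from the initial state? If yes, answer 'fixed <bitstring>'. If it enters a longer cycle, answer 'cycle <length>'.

Step 0: 01011
Step 1: G0=G1|G4=1|1=1 G1=G1&G0=1&0=0 G2=G3|G2=1|0=1 G3=NOT G4=NOT 1=0 G4=0(const) -> 10100
Step 2: G0=G1|G4=0|0=0 G1=G1&G0=0&1=0 G2=G3|G2=0|1=1 G3=NOT G4=NOT 0=1 G4=0(const) -> 00110
Step 3: G0=G1|G4=0|0=0 G1=G1&G0=0&0=0 G2=G3|G2=1|1=1 G3=NOT G4=NOT 0=1 G4=0(const) -> 00110
Fixed point reached at step 2: 00110

Answer: fixed 00110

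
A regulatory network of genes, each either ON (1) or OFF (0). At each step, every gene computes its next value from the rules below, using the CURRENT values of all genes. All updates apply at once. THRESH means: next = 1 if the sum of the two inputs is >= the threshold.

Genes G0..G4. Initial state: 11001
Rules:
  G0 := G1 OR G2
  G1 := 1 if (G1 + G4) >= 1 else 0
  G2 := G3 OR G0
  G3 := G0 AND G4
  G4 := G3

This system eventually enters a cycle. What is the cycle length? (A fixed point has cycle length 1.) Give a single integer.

Step 0: 11001
Step 1: G0=G1|G2=1|0=1 G1=(1+1>=1)=1 G2=G3|G0=0|1=1 G3=G0&G4=1&1=1 G4=G3=0 -> 11110
Step 2: G0=G1|G2=1|1=1 G1=(1+0>=1)=1 G2=G3|G0=1|1=1 G3=G0&G4=1&0=0 G4=G3=1 -> 11101
Step 3: G0=G1|G2=1|1=1 G1=(1+1>=1)=1 G2=G3|G0=0|1=1 G3=G0&G4=1&1=1 G4=G3=0 -> 11110
State from step 3 equals state from step 1 -> cycle length 2

Answer: 2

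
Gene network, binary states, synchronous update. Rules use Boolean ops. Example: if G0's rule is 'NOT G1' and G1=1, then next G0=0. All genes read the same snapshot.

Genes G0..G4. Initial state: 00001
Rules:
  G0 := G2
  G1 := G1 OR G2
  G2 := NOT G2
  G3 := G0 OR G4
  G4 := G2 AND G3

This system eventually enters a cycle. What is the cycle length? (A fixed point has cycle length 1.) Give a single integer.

Answer: 2

Derivation:
Step 0: 00001
Step 1: G0=G2=0 G1=G1|G2=0|0=0 G2=NOT G2=NOT 0=1 G3=G0|G4=0|1=1 G4=G2&G3=0&0=0 -> 00110
Step 2: G0=G2=1 G1=G1|G2=0|1=1 G2=NOT G2=NOT 1=0 G3=G0|G4=0|0=0 G4=G2&G3=1&1=1 -> 11001
Step 3: G0=G2=0 G1=G1|G2=1|0=1 G2=NOT G2=NOT 0=1 G3=G0|G4=1|1=1 G4=G2&G3=0&0=0 -> 01110
Step 4: G0=G2=1 G1=G1|G2=1|1=1 G2=NOT G2=NOT 1=0 G3=G0|G4=0|0=0 G4=G2&G3=1&1=1 -> 11001
State from step 4 equals state from step 2 -> cycle length 2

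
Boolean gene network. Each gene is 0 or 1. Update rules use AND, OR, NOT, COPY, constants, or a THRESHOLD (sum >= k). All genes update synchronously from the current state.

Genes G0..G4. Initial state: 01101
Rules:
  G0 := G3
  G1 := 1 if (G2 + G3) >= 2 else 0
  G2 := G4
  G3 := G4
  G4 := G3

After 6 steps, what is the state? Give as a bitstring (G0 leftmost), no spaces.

Step 1: G0=G3=0 G1=(1+0>=2)=0 G2=G4=1 G3=G4=1 G4=G3=0 -> 00110
Step 2: G0=G3=1 G1=(1+1>=2)=1 G2=G4=0 G3=G4=0 G4=G3=1 -> 11001
Step 3: G0=G3=0 G1=(0+0>=2)=0 G2=G4=1 G3=G4=1 G4=G3=0 -> 00110
Step 4: G0=G3=1 G1=(1+1>=2)=1 G2=G4=0 G3=G4=0 G4=G3=1 -> 11001
Step 5: G0=G3=0 G1=(0+0>=2)=0 G2=G4=1 G3=G4=1 G4=G3=0 -> 00110
Step 6: G0=G3=1 G1=(1+1>=2)=1 G2=G4=0 G3=G4=0 G4=G3=1 -> 11001

11001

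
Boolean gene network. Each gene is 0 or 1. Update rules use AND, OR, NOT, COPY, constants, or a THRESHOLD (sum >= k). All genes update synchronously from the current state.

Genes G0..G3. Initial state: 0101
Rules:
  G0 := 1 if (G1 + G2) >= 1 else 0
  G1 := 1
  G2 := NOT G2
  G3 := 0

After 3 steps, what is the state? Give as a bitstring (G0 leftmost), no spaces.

Step 1: G0=(1+0>=1)=1 G1=1(const) G2=NOT G2=NOT 0=1 G3=0(const) -> 1110
Step 2: G0=(1+1>=1)=1 G1=1(const) G2=NOT G2=NOT 1=0 G3=0(const) -> 1100
Step 3: G0=(1+0>=1)=1 G1=1(const) G2=NOT G2=NOT 0=1 G3=0(const) -> 1110

1110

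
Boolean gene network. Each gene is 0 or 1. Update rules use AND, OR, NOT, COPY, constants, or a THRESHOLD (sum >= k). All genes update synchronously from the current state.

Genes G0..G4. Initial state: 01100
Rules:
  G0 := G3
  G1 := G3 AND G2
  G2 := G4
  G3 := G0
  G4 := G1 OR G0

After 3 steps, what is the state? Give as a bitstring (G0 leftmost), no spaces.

Step 1: G0=G3=0 G1=G3&G2=0&1=0 G2=G4=0 G3=G0=0 G4=G1|G0=1|0=1 -> 00001
Step 2: G0=G3=0 G1=G3&G2=0&0=0 G2=G4=1 G3=G0=0 G4=G1|G0=0|0=0 -> 00100
Step 3: G0=G3=0 G1=G3&G2=0&1=0 G2=G4=0 G3=G0=0 G4=G1|G0=0|0=0 -> 00000

00000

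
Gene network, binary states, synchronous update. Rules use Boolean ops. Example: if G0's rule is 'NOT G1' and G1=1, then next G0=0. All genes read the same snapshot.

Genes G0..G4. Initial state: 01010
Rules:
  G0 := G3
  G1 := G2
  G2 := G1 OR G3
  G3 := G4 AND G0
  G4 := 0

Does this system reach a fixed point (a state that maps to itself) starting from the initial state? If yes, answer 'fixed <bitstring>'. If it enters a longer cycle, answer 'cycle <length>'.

Step 0: 01010
Step 1: G0=G3=1 G1=G2=0 G2=G1|G3=1|1=1 G3=G4&G0=0&0=0 G4=0(const) -> 10100
Step 2: G0=G3=0 G1=G2=1 G2=G1|G3=0|0=0 G3=G4&G0=0&1=0 G4=0(const) -> 01000
Step 3: G0=G3=0 G1=G2=0 G2=G1|G3=1|0=1 G3=G4&G0=0&0=0 G4=0(const) -> 00100
Step 4: G0=G3=0 G1=G2=1 G2=G1|G3=0|0=0 G3=G4&G0=0&0=0 G4=0(const) -> 01000
Cycle of length 2 starting at step 2 -> no fixed point

Answer: cycle 2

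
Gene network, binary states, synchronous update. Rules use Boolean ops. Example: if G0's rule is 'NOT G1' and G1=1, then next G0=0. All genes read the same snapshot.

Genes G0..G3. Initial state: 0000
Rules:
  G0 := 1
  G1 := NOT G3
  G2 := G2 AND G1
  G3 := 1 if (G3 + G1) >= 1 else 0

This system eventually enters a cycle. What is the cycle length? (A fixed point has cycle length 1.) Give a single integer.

Answer: 1

Derivation:
Step 0: 0000
Step 1: G0=1(const) G1=NOT G3=NOT 0=1 G2=G2&G1=0&0=0 G3=(0+0>=1)=0 -> 1100
Step 2: G0=1(const) G1=NOT G3=NOT 0=1 G2=G2&G1=0&1=0 G3=(0+1>=1)=1 -> 1101
Step 3: G0=1(const) G1=NOT G3=NOT 1=0 G2=G2&G1=0&1=0 G3=(1+1>=1)=1 -> 1001
Step 4: G0=1(const) G1=NOT G3=NOT 1=0 G2=G2&G1=0&0=0 G3=(1+0>=1)=1 -> 1001
State from step 4 equals state from step 3 -> cycle length 1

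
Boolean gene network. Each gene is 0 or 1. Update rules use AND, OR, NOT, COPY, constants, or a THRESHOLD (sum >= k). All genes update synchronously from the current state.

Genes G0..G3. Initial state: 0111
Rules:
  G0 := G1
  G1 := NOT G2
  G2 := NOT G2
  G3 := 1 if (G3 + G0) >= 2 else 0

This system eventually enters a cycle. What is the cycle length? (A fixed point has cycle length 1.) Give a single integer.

Step 0: 0111
Step 1: G0=G1=1 G1=NOT G2=NOT 1=0 G2=NOT G2=NOT 1=0 G3=(1+0>=2)=0 -> 1000
Step 2: G0=G1=0 G1=NOT G2=NOT 0=1 G2=NOT G2=NOT 0=1 G3=(0+1>=2)=0 -> 0110
Step 3: G0=G1=1 G1=NOT G2=NOT 1=0 G2=NOT G2=NOT 1=0 G3=(0+0>=2)=0 -> 1000
State from step 3 equals state from step 1 -> cycle length 2

Answer: 2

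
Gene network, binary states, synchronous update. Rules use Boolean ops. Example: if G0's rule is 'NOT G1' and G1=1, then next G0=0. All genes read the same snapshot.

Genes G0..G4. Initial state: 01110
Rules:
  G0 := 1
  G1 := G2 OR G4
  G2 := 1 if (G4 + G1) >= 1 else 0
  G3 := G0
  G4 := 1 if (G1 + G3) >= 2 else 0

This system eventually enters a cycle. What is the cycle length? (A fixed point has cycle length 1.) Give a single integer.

Step 0: 01110
Step 1: G0=1(const) G1=G2|G4=1|0=1 G2=(0+1>=1)=1 G3=G0=0 G4=(1+1>=2)=1 -> 11101
Step 2: G0=1(const) G1=G2|G4=1|1=1 G2=(1+1>=1)=1 G3=G0=1 G4=(1+0>=2)=0 -> 11110
Step 3: G0=1(const) G1=G2|G4=1|0=1 G2=(0+1>=1)=1 G3=G0=1 G4=(1+1>=2)=1 -> 11111
Step 4: G0=1(const) G1=G2|G4=1|1=1 G2=(1+1>=1)=1 G3=G0=1 G4=(1+1>=2)=1 -> 11111
State from step 4 equals state from step 3 -> cycle length 1

Answer: 1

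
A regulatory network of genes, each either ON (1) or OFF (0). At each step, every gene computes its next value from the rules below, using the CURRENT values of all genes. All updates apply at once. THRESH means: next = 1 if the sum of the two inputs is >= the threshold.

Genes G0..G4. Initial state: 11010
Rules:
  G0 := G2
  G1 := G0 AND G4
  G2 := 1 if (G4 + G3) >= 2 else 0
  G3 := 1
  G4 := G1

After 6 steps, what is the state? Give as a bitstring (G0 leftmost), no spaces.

Step 1: G0=G2=0 G1=G0&G4=1&0=0 G2=(0+1>=2)=0 G3=1(const) G4=G1=1 -> 00011
Step 2: G0=G2=0 G1=G0&G4=0&1=0 G2=(1+1>=2)=1 G3=1(const) G4=G1=0 -> 00110
Step 3: G0=G2=1 G1=G0&G4=0&0=0 G2=(0+1>=2)=0 G3=1(const) G4=G1=0 -> 10010
Step 4: G0=G2=0 G1=G0&G4=1&0=0 G2=(0+1>=2)=0 G3=1(const) G4=G1=0 -> 00010
Step 5: G0=G2=0 G1=G0&G4=0&0=0 G2=(0+1>=2)=0 G3=1(const) G4=G1=0 -> 00010
Step 6: G0=G2=0 G1=G0&G4=0&0=0 G2=(0+1>=2)=0 G3=1(const) G4=G1=0 -> 00010

00010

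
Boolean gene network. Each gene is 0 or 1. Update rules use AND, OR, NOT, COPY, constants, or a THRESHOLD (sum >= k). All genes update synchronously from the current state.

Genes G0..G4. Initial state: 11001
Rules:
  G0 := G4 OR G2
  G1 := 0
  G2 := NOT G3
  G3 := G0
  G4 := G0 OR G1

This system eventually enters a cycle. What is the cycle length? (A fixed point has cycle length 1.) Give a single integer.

Answer: 1

Derivation:
Step 0: 11001
Step 1: G0=G4|G2=1|0=1 G1=0(const) G2=NOT G3=NOT 0=1 G3=G0=1 G4=G0|G1=1|1=1 -> 10111
Step 2: G0=G4|G2=1|1=1 G1=0(const) G2=NOT G3=NOT 1=0 G3=G0=1 G4=G0|G1=1|0=1 -> 10011
Step 3: G0=G4|G2=1|0=1 G1=0(const) G2=NOT G3=NOT 1=0 G3=G0=1 G4=G0|G1=1|0=1 -> 10011
State from step 3 equals state from step 2 -> cycle length 1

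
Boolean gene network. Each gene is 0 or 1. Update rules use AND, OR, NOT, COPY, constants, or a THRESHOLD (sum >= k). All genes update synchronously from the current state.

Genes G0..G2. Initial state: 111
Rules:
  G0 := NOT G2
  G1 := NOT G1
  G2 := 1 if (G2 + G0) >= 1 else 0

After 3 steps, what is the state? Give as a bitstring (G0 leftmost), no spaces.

Step 1: G0=NOT G2=NOT 1=0 G1=NOT G1=NOT 1=0 G2=(1+1>=1)=1 -> 001
Step 2: G0=NOT G2=NOT 1=0 G1=NOT G1=NOT 0=1 G2=(1+0>=1)=1 -> 011
Step 3: G0=NOT G2=NOT 1=0 G1=NOT G1=NOT 1=0 G2=(1+0>=1)=1 -> 001

001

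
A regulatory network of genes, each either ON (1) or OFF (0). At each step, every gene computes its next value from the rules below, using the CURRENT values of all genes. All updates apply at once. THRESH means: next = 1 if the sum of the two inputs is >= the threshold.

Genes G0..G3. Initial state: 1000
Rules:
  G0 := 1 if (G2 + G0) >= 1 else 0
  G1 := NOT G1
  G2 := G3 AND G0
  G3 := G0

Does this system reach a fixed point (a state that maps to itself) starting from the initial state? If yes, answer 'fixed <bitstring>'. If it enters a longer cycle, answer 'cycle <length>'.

Answer: cycle 2

Derivation:
Step 0: 1000
Step 1: G0=(0+1>=1)=1 G1=NOT G1=NOT 0=1 G2=G3&G0=0&1=0 G3=G0=1 -> 1101
Step 2: G0=(0+1>=1)=1 G1=NOT G1=NOT 1=0 G2=G3&G0=1&1=1 G3=G0=1 -> 1011
Step 3: G0=(1+1>=1)=1 G1=NOT G1=NOT 0=1 G2=G3&G0=1&1=1 G3=G0=1 -> 1111
Step 4: G0=(1+1>=1)=1 G1=NOT G1=NOT 1=0 G2=G3&G0=1&1=1 G3=G0=1 -> 1011
Cycle of length 2 starting at step 2 -> no fixed point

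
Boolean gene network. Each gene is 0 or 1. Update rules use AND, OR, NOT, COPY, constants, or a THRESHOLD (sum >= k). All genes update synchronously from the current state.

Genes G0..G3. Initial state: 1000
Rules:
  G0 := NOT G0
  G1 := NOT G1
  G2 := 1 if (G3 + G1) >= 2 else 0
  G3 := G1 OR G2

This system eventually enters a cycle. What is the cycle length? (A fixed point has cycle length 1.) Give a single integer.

Answer: 2

Derivation:
Step 0: 1000
Step 1: G0=NOT G0=NOT 1=0 G1=NOT G1=NOT 0=1 G2=(0+0>=2)=0 G3=G1|G2=0|0=0 -> 0100
Step 2: G0=NOT G0=NOT 0=1 G1=NOT G1=NOT 1=0 G2=(0+1>=2)=0 G3=G1|G2=1|0=1 -> 1001
Step 3: G0=NOT G0=NOT 1=0 G1=NOT G1=NOT 0=1 G2=(1+0>=2)=0 G3=G1|G2=0|0=0 -> 0100
State from step 3 equals state from step 1 -> cycle length 2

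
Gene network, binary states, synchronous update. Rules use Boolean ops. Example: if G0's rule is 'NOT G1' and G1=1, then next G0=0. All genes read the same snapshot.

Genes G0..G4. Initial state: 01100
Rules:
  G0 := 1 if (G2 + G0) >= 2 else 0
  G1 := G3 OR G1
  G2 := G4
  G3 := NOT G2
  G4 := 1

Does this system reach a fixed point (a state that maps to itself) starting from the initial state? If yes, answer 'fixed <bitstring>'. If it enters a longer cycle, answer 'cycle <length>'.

Step 0: 01100
Step 1: G0=(1+0>=2)=0 G1=G3|G1=0|1=1 G2=G4=0 G3=NOT G2=NOT 1=0 G4=1(const) -> 01001
Step 2: G0=(0+0>=2)=0 G1=G3|G1=0|1=1 G2=G4=1 G3=NOT G2=NOT 0=1 G4=1(const) -> 01111
Step 3: G0=(1+0>=2)=0 G1=G3|G1=1|1=1 G2=G4=1 G3=NOT G2=NOT 1=0 G4=1(const) -> 01101
Step 4: G0=(1+0>=2)=0 G1=G3|G1=0|1=1 G2=G4=1 G3=NOT G2=NOT 1=0 G4=1(const) -> 01101
Fixed point reached at step 3: 01101

Answer: fixed 01101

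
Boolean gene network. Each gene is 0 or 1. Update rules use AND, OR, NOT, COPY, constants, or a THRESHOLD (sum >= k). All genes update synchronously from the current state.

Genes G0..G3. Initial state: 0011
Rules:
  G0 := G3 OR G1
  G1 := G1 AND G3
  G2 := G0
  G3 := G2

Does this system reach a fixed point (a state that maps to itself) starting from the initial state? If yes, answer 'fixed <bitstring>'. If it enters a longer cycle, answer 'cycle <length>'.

Step 0: 0011
Step 1: G0=G3|G1=1|0=1 G1=G1&G3=0&1=0 G2=G0=0 G3=G2=1 -> 1001
Step 2: G0=G3|G1=1|0=1 G1=G1&G3=0&1=0 G2=G0=1 G3=G2=0 -> 1010
Step 3: G0=G3|G1=0|0=0 G1=G1&G3=0&0=0 G2=G0=1 G3=G2=1 -> 0011
Cycle of length 3 starting at step 0 -> no fixed point

Answer: cycle 3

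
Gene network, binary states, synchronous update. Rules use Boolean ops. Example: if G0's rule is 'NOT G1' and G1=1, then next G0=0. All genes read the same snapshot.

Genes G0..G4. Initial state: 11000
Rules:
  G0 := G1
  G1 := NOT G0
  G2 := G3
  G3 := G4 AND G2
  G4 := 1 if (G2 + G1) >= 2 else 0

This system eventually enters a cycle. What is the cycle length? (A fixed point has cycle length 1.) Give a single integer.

Answer: 4

Derivation:
Step 0: 11000
Step 1: G0=G1=1 G1=NOT G0=NOT 1=0 G2=G3=0 G3=G4&G2=0&0=0 G4=(0+1>=2)=0 -> 10000
Step 2: G0=G1=0 G1=NOT G0=NOT 1=0 G2=G3=0 G3=G4&G2=0&0=0 G4=(0+0>=2)=0 -> 00000
Step 3: G0=G1=0 G1=NOT G0=NOT 0=1 G2=G3=0 G3=G4&G2=0&0=0 G4=(0+0>=2)=0 -> 01000
Step 4: G0=G1=1 G1=NOT G0=NOT 0=1 G2=G3=0 G3=G4&G2=0&0=0 G4=(0+1>=2)=0 -> 11000
State from step 4 equals state from step 0 -> cycle length 4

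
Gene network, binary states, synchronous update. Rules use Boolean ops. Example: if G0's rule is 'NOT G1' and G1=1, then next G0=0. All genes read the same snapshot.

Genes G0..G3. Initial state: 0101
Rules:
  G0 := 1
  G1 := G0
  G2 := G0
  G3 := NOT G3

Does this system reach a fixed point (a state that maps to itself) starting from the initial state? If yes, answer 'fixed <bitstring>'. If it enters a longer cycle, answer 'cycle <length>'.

Step 0: 0101
Step 1: G0=1(const) G1=G0=0 G2=G0=0 G3=NOT G3=NOT 1=0 -> 1000
Step 2: G0=1(const) G1=G0=1 G2=G0=1 G3=NOT G3=NOT 0=1 -> 1111
Step 3: G0=1(const) G1=G0=1 G2=G0=1 G3=NOT G3=NOT 1=0 -> 1110
Step 4: G0=1(const) G1=G0=1 G2=G0=1 G3=NOT G3=NOT 0=1 -> 1111
Cycle of length 2 starting at step 2 -> no fixed point

Answer: cycle 2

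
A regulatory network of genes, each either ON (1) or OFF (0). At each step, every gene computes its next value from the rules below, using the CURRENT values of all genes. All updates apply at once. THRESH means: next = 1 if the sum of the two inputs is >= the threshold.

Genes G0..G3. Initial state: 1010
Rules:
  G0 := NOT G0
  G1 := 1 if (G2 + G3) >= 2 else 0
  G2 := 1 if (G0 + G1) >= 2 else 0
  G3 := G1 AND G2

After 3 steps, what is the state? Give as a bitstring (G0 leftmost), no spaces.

Step 1: G0=NOT G0=NOT 1=0 G1=(1+0>=2)=0 G2=(1+0>=2)=0 G3=G1&G2=0&1=0 -> 0000
Step 2: G0=NOT G0=NOT 0=1 G1=(0+0>=2)=0 G2=(0+0>=2)=0 G3=G1&G2=0&0=0 -> 1000
Step 3: G0=NOT G0=NOT 1=0 G1=(0+0>=2)=0 G2=(1+0>=2)=0 G3=G1&G2=0&0=0 -> 0000

0000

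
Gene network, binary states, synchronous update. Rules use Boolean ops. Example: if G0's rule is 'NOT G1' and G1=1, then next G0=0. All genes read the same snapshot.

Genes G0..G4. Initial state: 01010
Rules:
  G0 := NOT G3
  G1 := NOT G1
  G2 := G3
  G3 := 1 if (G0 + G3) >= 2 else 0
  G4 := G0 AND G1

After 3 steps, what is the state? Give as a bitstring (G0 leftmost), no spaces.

Step 1: G0=NOT G3=NOT 1=0 G1=NOT G1=NOT 1=0 G2=G3=1 G3=(0+1>=2)=0 G4=G0&G1=0&1=0 -> 00100
Step 2: G0=NOT G3=NOT 0=1 G1=NOT G1=NOT 0=1 G2=G3=0 G3=(0+0>=2)=0 G4=G0&G1=0&0=0 -> 11000
Step 3: G0=NOT G3=NOT 0=1 G1=NOT G1=NOT 1=0 G2=G3=0 G3=(1+0>=2)=0 G4=G0&G1=1&1=1 -> 10001

10001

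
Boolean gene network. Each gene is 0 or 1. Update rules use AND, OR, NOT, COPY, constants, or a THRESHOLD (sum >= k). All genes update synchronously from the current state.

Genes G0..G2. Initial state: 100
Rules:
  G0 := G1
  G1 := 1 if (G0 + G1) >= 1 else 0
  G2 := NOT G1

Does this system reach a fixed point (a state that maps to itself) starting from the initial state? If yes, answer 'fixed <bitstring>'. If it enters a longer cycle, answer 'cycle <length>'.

Step 0: 100
Step 1: G0=G1=0 G1=(1+0>=1)=1 G2=NOT G1=NOT 0=1 -> 011
Step 2: G0=G1=1 G1=(0+1>=1)=1 G2=NOT G1=NOT 1=0 -> 110
Step 3: G0=G1=1 G1=(1+1>=1)=1 G2=NOT G1=NOT 1=0 -> 110
Fixed point reached at step 2: 110

Answer: fixed 110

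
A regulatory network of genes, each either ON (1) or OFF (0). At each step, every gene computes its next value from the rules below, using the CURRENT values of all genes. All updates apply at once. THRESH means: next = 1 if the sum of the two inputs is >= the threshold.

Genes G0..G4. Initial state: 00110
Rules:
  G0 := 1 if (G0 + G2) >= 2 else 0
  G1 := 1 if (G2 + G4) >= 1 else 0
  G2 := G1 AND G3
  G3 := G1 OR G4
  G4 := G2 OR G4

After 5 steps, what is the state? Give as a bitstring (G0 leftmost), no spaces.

Step 1: G0=(0+1>=2)=0 G1=(1+0>=1)=1 G2=G1&G3=0&1=0 G3=G1|G4=0|0=0 G4=G2|G4=1|0=1 -> 01001
Step 2: G0=(0+0>=2)=0 G1=(0+1>=1)=1 G2=G1&G3=1&0=0 G3=G1|G4=1|1=1 G4=G2|G4=0|1=1 -> 01011
Step 3: G0=(0+0>=2)=0 G1=(0+1>=1)=1 G2=G1&G3=1&1=1 G3=G1|G4=1|1=1 G4=G2|G4=0|1=1 -> 01111
Step 4: G0=(0+1>=2)=0 G1=(1+1>=1)=1 G2=G1&G3=1&1=1 G3=G1|G4=1|1=1 G4=G2|G4=1|1=1 -> 01111
Step 5: G0=(0+1>=2)=0 G1=(1+1>=1)=1 G2=G1&G3=1&1=1 G3=G1|G4=1|1=1 G4=G2|G4=1|1=1 -> 01111

01111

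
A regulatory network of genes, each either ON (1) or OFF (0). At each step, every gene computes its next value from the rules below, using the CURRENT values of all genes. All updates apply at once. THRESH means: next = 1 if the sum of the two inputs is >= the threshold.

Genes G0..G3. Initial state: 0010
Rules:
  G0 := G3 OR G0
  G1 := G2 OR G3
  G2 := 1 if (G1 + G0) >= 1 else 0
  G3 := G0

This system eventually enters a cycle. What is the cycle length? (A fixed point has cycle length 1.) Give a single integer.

Step 0: 0010
Step 1: G0=G3|G0=0|0=0 G1=G2|G3=1|0=1 G2=(0+0>=1)=0 G3=G0=0 -> 0100
Step 2: G0=G3|G0=0|0=0 G1=G2|G3=0|0=0 G2=(1+0>=1)=1 G3=G0=0 -> 0010
State from step 2 equals state from step 0 -> cycle length 2

Answer: 2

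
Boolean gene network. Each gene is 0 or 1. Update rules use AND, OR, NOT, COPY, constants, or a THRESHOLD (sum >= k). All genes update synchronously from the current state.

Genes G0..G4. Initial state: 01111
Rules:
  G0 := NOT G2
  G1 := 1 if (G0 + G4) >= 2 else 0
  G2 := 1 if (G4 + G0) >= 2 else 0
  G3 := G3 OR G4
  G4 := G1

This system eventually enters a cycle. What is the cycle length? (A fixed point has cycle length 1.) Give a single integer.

Answer: 1

Derivation:
Step 0: 01111
Step 1: G0=NOT G2=NOT 1=0 G1=(0+1>=2)=0 G2=(1+0>=2)=0 G3=G3|G4=1|1=1 G4=G1=1 -> 00011
Step 2: G0=NOT G2=NOT 0=1 G1=(0+1>=2)=0 G2=(1+0>=2)=0 G3=G3|G4=1|1=1 G4=G1=0 -> 10010
Step 3: G0=NOT G2=NOT 0=1 G1=(1+0>=2)=0 G2=(0+1>=2)=0 G3=G3|G4=1|0=1 G4=G1=0 -> 10010
State from step 3 equals state from step 2 -> cycle length 1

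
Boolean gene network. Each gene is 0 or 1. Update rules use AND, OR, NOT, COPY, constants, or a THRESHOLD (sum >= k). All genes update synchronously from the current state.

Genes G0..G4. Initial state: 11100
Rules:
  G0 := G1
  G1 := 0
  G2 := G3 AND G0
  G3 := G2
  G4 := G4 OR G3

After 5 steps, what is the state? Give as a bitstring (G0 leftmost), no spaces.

Step 1: G0=G1=1 G1=0(const) G2=G3&G0=0&1=0 G3=G2=1 G4=G4|G3=0|0=0 -> 10010
Step 2: G0=G1=0 G1=0(const) G2=G3&G0=1&1=1 G3=G2=0 G4=G4|G3=0|1=1 -> 00101
Step 3: G0=G1=0 G1=0(const) G2=G3&G0=0&0=0 G3=G2=1 G4=G4|G3=1|0=1 -> 00011
Step 4: G0=G1=0 G1=0(const) G2=G3&G0=1&0=0 G3=G2=0 G4=G4|G3=1|1=1 -> 00001
Step 5: G0=G1=0 G1=0(const) G2=G3&G0=0&0=0 G3=G2=0 G4=G4|G3=1|0=1 -> 00001

00001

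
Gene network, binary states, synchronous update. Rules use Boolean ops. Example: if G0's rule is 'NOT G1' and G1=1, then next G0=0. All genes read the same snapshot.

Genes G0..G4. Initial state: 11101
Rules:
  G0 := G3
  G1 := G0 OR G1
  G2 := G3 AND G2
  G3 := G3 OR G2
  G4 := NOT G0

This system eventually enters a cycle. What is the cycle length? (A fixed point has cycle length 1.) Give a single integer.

Step 0: 11101
Step 1: G0=G3=0 G1=G0|G1=1|1=1 G2=G3&G2=0&1=0 G3=G3|G2=0|1=1 G4=NOT G0=NOT 1=0 -> 01010
Step 2: G0=G3=1 G1=G0|G1=0|1=1 G2=G3&G2=1&0=0 G3=G3|G2=1|0=1 G4=NOT G0=NOT 0=1 -> 11011
Step 3: G0=G3=1 G1=G0|G1=1|1=1 G2=G3&G2=1&0=0 G3=G3|G2=1|0=1 G4=NOT G0=NOT 1=0 -> 11010
Step 4: G0=G3=1 G1=G0|G1=1|1=1 G2=G3&G2=1&0=0 G3=G3|G2=1|0=1 G4=NOT G0=NOT 1=0 -> 11010
State from step 4 equals state from step 3 -> cycle length 1

Answer: 1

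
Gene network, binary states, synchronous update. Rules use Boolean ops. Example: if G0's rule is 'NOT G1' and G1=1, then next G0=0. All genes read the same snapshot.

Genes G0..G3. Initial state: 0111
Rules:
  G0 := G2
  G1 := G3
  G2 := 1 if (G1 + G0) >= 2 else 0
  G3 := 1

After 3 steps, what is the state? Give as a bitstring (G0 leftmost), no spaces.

Step 1: G0=G2=1 G1=G3=1 G2=(1+0>=2)=0 G3=1(const) -> 1101
Step 2: G0=G2=0 G1=G3=1 G2=(1+1>=2)=1 G3=1(const) -> 0111
Step 3: G0=G2=1 G1=G3=1 G2=(1+0>=2)=0 G3=1(const) -> 1101

1101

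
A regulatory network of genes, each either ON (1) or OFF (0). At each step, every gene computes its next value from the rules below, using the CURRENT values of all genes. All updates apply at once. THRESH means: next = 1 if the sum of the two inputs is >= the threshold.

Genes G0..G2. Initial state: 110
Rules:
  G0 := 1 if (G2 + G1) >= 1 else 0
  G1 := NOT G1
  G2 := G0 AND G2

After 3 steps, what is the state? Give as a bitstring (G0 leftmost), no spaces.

Step 1: G0=(0+1>=1)=1 G1=NOT G1=NOT 1=0 G2=G0&G2=1&0=0 -> 100
Step 2: G0=(0+0>=1)=0 G1=NOT G1=NOT 0=1 G2=G0&G2=1&0=0 -> 010
Step 3: G0=(0+1>=1)=1 G1=NOT G1=NOT 1=0 G2=G0&G2=0&0=0 -> 100

100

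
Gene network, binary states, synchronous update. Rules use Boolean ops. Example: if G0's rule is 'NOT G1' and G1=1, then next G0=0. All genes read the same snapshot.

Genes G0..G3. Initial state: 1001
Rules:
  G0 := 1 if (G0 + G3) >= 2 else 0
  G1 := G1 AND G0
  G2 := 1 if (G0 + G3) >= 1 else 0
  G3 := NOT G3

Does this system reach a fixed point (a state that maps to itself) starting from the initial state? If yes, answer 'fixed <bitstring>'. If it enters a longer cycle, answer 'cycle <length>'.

Answer: cycle 2

Derivation:
Step 0: 1001
Step 1: G0=(1+1>=2)=1 G1=G1&G0=0&1=0 G2=(1+1>=1)=1 G3=NOT G3=NOT 1=0 -> 1010
Step 2: G0=(1+0>=2)=0 G1=G1&G0=0&1=0 G2=(1+0>=1)=1 G3=NOT G3=NOT 0=1 -> 0011
Step 3: G0=(0+1>=2)=0 G1=G1&G0=0&0=0 G2=(0+1>=1)=1 G3=NOT G3=NOT 1=0 -> 0010
Step 4: G0=(0+0>=2)=0 G1=G1&G0=0&0=0 G2=(0+0>=1)=0 G3=NOT G3=NOT 0=1 -> 0001
Step 5: G0=(0+1>=2)=0 G1=G1&G0=0&0=0 G2=(0+1>=1)=1 G3=NOT G3=NOT 1=0 -> 0010
Cycle of length 2 starting at step 3 -> no fixed point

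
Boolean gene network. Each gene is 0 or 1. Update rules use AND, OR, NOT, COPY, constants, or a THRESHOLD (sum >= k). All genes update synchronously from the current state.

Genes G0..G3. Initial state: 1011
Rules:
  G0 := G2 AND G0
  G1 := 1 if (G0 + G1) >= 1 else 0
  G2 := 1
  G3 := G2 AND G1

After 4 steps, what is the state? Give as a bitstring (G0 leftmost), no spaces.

Step 1: G0=G2&G0=1&1=1 G1=(1+0>=1)=1 G2=1(const) G3=G2&G1=1&0=0 -> 1110
Step 2: G0=G2&G0=1&1=1 G1=(1+1>=1)=1 G2=1(const) G3=G2&G1=1&1=1 -> 1111
Step 3: G0=G2&G0=1&1=1 G1=(1+1>=1)=1 G2=1(const) G3=G2&G1=1&1=1 -> 1111
Step 4: G0=G2&G0=1&1=1 G1=(1+1>=1)=1 G2=1(const) G3=G2&G1=1&1=1 -> 1111

1111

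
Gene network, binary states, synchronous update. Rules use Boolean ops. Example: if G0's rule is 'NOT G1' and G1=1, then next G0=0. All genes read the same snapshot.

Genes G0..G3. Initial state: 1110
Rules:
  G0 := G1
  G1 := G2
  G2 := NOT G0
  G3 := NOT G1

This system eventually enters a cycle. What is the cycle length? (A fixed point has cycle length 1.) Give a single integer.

Step 0: 1110
Step 1: G0=G1=1 G1=G2=1 G2=NOT G0=NOT 1=0 G3=NOT G1=NOT 1=0 -> 1100
Step 2: G0=G1=1 G1=G2=0 G2=NOT G0=NOT 1=0 G3=NOT G1=NOT 1=0 -> 1000
Step 3: G0=G1=0 G1=G2=0 G2=NOT G0=NOT 1=0 G3=NOT G1=NOT 0=1 -> 0001
Step 4: G0=G1=0 G1=G2=0 G2=NOT G0=NOT 0=1 G3=NOT G1=NOT 0=1 -> 0011
Step 5: G0=G1=0 G1=G2=1 G2=NOT G0=NOT 0=1 G3=NOT G1=NOT 0=1 -> 0111
Step 6: G0=G1=1 G1=G2=1 G2=NOT G0=NOT 0=1 G3=NOT G1=NOT 1=0 -> 1110
State from step 6 equals state from step 0 -> cycle length 6

Answer: 6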